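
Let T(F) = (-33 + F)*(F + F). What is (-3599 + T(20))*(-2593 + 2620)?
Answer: -111213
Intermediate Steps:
T(F) = 2*F*(-33 + F) (T(F) = (-33 + F)*(2*F) = 2*F*(-33 + F))
(-3599 + T(20))*(-2593 + 2620) = (-3599 + 2*20*(-33 + 20))*(-2593 + 2620) = (-3599 + 2*20*(-13))*27 = (-3599 - 520)*27 = -4119*27 = -111213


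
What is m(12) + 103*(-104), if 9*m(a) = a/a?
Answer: -96407/9 ≈ -10712.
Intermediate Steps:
m(a) = ⅑ (m(a) = (a/a)/9 = (⅑)*1 = ⅑)
m(12) + 103*(-104) = ⅑ + 103*(-104) = ⅑ - 10712 = -96407/9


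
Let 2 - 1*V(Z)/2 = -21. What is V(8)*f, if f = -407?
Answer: -18722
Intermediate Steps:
V(Z) = 46 (V(Z) = 4 - 2*(-21) = 4 + 42 = 46)
V(8)*f = 46*(-407) = -18722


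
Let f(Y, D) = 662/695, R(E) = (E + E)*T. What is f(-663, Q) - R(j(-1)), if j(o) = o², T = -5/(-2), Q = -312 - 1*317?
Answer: -2813/695 ≈ -4.0475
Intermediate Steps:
Q = -629 (Q = -312 - 317 = -629)
T = 5/2 (T = -5*(-½) = 5/2 ≈ 2.5000)
R(E) = 5*E (R(E) = (E + E)*(5/2) = (2*E)*(5/2) = 5*E)
f(Y, D) = 662/695 (f(Y, D) = 662*(1/695) = 662/695)
f(-663, Q) - R(j(-1)) = 662/695 - 5*(-1)² = 662/695 - 5 = -2813/695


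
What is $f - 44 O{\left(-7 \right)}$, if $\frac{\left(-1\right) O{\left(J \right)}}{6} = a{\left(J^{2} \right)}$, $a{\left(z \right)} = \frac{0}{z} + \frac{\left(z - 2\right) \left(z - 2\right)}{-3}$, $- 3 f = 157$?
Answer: $- \frac{583333}{3} \approx -1.9444 \cdot 10^{5}$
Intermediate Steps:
$f = - \frac{157}{3}$ ($f = \left(- \frac{1}{3}\right) 157 = - \frac{157}{3} \approx -52.333$)
$a{\left(z \right)} = - \frac{\left(-2 + z\right)^{2}}{3}$ ($a{\left(z \right)} = 0 + \left(-2 + z\right) \left(-2 + z\right) \left(- \frac{1}{3}\right) = 0 + \left(-2 + z\right)^{2} \left(- \frac{1}{3}\right) = 0 - \frac{\left(-2 + z\right)^{2}}{3} = - \frac{\left(-2 + z\right)^{2}}{3}$)
$O{\left(J \right)} = 2 \left(-2 + J^{2}\right)^{2}$ ($O{\left(J \right)} = - 6 \left(- \frac{\left(-2 + J^{2}\right)^{2}}{3}\right) = 2 \left(-2 + J^{2}\right)^{2}$)
$f - 44 O{\left(-7 \right)} = - \frac{157}{3} - 44 \cdot 2 \left(-2 + \left(-7\right)^{2}\right)^{2} = - \frac{157}{3} - 44 \cdot 2 \left(-2 + 49\right)^{2} = - \frac{157}{3} - 44 \cdot 2 \cdot 47^{2} = - \frac{157}{3} - 44 \cdot 2 \cdot 2209 = - \frac{157}{3} - 194392 = - \frac{583333}{3}$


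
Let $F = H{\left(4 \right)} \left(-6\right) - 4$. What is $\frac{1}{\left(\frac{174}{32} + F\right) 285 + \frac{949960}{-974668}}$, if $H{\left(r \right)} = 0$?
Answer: $\frac{3898672}{1593437345} \approx 0.0024467$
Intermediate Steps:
$F = -4$ ($F = 0 \left(-6\right) - 4 = 0 - 4 = -4$)
$\frac{1}{\left(\frac{174}{32} + F\right) 285 + \frac{949960}{-974668}} = \frac{1}{\left(\frac{174}{32} - 4\right) 285 + \frac{949960}{-974668}} = \frac{1}{\left(174 \cdot \frac{1}{32} - 4\right) 285 + 949960 \left(- \frac{1}{974668}\right)} = \frac{1}{\left(\frac{87}{16} - 4\right) 285 - \frac{237490}{243667}} = \frac{1}{\frac{23}{16} \cdot 285 - \frac{237490}{243667}} = \frac{1}{\frac{6555}{16} - \frac{237490}{243667}} = \frac{1}{\frac{1593437345}{3898672}} = \frac{3898672}{1593437345}$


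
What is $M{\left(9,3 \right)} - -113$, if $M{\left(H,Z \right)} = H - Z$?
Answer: $119$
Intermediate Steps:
$M{\left(9,3 \right)} - -113 = \left(9 - 3\right) - -113 = \left(9 - 3\right) + \left(121 - 8\right) = 6 + 113 = 119$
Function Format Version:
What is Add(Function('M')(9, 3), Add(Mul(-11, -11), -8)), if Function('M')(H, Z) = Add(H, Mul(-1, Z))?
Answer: 119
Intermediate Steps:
Add(Function('M')(9, 3), Add(Mul(-11, -11), -8)) = Add(Add(9, Mul(-1, 3)), Add(Mul(-11, -11), -8)) = Add(Add(9, -3), Add(121, -8)) = Add(6, 113) = 119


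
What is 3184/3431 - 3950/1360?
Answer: -922221/466616 ≈ -1.9764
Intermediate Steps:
3184/3431 - 3950/1360 = 3184*(1/3431) - 3950*1/1360 = 3184/3431 - 395/136 = -922221/466616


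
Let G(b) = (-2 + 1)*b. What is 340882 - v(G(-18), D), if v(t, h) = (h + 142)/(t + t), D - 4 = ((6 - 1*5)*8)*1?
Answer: 6135799/18 ≈ 3.4088e+5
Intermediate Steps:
G(b) = -b
D = 12 (D = 4 + ((6 - 1*5)*8)*1 = 4 + ((6 - 5)*8)*1 = 4 + (1*8)*1 = 4 + 8*1 = 4 + 8 = 12)
v(t, h) = (142 + h)/(2*t) (v(t, h) = (142 + h)/((2*t)) = (142 + h)*(1/(2*t)) = (142 + h)/(2*t))
340882 - v(G(-18), D) = 340882 - (142 + 12)/(2*((-1*(-18)))) = 340882 - 154/(2*18) = 340882 - 1*77/18 = 340882 - 77/18 = 6135799/18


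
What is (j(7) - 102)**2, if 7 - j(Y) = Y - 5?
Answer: 9409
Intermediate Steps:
j(Y) = 12 - Y (j(Y) = 7 - (Y - 5) = 7 - (-5 + Y) = 7 + (5 - Y) = 12 - Y)
(j(7) - 102)**2 = ((12 - 1*7) - 102)**2 = ((12 - 7) - 102)**2 = (5 - 102)**2 = (-97)**2 = 9409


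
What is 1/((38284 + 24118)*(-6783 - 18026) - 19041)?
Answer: -1/1548150259 ≈ -6.4593e-10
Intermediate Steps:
1/((38284 + 24118)*(-6783 - 18026) - 19041) = 1/(62402*(-24809) - 19041) = 1/(-1548131218 - 19041) = 1/(-1548150259) = -1/1548150259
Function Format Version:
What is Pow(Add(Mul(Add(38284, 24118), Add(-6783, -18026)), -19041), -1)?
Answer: Rational(-1, 1548150259) ≈ -6.4593e-10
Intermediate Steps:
Pow(Add(Mul(Add(38284, 24118), Add(-6783, -18026)), -19041), -1) = Pow(Add(Mul(62402, -24809), -19041), -1) = Pow(Add(-1548131218, -19041), -1) = Pow(-1548150259, -1) = Rational(-1, 1548150259)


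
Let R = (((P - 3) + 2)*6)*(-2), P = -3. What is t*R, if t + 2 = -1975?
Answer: -94896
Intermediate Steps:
t = -1977 (t = -2 - 1975 = -1977)
R = 48 (R = (((-3 - 3) + 2)*6)*(-2) = ((-6 + 2)*6)*(-2) = -4*6*(-2) = -24*(-2) = 48)
t*R = -1977*48 = -94896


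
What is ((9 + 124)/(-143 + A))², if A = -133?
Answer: 17689/76176 ≈ 0.23221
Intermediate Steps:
((9 + 124)/(-143 + A))² = ((9 + 124)/(-143 - 133))² = (133/(-276))² = (133*(-1/276))² = (-133/276)² = 17689/76176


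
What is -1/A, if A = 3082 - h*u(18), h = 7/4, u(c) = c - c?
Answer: -1/3082 ≈ -0.00032446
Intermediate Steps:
u(c) = 0
h = 7/4 (h = 7*(¼) = 7/4 ≈ 1.7500)
A = 3082 (A = 3082 - 7*0/4 = 3082 - 1*0 = 3082 + 0 = 3082)
-1/A = -1/3082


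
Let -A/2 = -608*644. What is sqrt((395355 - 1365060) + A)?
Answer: I*sqrt(186601) ≈ 431.97*I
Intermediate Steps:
A = 783104 (A = -(-1216)*644 = -2*(-391552) = 783104)
sqrt((395355 - 1365060) + A) = sqrt((395355 - 1365060) + 783104) = sqrt(-969705 + 783104) = sqrt(-186601) = I*sqrt(186601)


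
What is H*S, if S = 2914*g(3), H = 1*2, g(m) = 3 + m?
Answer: 34968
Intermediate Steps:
H = 2
S = 17484 (S = 2914*(3 + 3) = 2914*6 = 17484)
H*S = 2*17484 = 34968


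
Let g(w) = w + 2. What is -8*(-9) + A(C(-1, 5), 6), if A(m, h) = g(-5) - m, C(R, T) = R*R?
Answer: 68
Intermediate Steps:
g(w) = 2 + w
C(R, T) = R²
A(m, h) = -3 - m (A(m, h) = (2 - 5) - m = -3 - m)
-8*(-9) + A(C(-1, 5), 6) = -8*(-9) + (-3 - 1*(-1)²) = 72 + (-3 - 1*1) = 72 + (-3 - 1) = 72 - 4 = 68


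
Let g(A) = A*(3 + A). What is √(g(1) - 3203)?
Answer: I*√3199 ≈ 56.56*I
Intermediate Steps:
√(g(1) - 3203) = √(1*(3 + 1) - 3203) = √(1*4 - 3203) = √(4 - 3203) = √(-3199) = I*√3199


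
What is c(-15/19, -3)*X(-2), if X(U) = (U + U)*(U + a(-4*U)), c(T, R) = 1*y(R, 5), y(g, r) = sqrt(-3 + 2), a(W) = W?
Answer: -24*I ≈ -24.0*I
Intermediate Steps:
y(g, r) = I (y(g, r) = sqrt(-1) = I)
c(T, R) = I (c(T, R) = 1*I = I)
X(U) = -6*U**2 (X(U) = (U + U)*(U - 4*U) = (2*U)*(-3*U) = -6*U**2)
c(-15/19, -3)*X(-2) = I*(-6*(-2)**2) = I*(-6*4) = I*(-24) = -24*I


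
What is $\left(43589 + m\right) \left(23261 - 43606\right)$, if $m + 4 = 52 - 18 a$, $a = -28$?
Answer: $-898048645$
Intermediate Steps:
$m = 552$ ($m = -4 + \left(52 - -504\right) = -4 + \left(52 + 504\right) = -4 + 556 = 552$)
$\left(43589 + m\right) \left(23261 - 43606\right) = \left(43589 + 552\right) \left(23261 - 43606\right) = 44141 \left(-20345\right) = -898048645$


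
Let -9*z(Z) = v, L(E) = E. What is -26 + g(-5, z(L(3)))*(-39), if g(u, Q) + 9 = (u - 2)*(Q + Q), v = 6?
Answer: -39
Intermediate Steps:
z(Z) = -2/3 (z(Z) = -1/9*6 = -2/3)
g(u, Q) = -9 + 2*Q*(-2 + u) (g(u, Q) = -9 + (u - 2)*(Q + Q) = -9 + (-2 + u)*(2*Q) = -9 + 2*Q*(-2 + u))
-26 + g(-5, z(L(3)))*(-39) = -26 + (-9 - 4*(-2/3) + 2*(-2/3)*(-5))*(-39) = -26 + (-9 + 8/3 + 20/3)*(-39) = -26 + (1/3)*(-39) = -26 - 13 = -39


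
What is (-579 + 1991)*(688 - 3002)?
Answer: -3267368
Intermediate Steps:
(-579 + 1991)*(688 - 3002) = 1412*(-2314) = -3267368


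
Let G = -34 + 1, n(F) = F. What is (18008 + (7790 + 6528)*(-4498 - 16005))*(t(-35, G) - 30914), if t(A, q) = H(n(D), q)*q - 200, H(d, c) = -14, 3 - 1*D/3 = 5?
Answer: 8997709032792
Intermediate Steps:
D = -6 (D = 9 - 3*5 = 9 - 15 = -6)
G = -33
t(A, q) = -200 - 14*q (t(A, q) = -14*q - 200 = -200 - 14*q)
(18008 + (7790 + 6528)*(-4498 - 16005))*(t(-35, G) - 30914) = (18008 + (7790 + 6528)*(-4498 - 16005))*((-200 - 14*(-33)) - 30914) = (18008 + 14318*(-20503))*((-200 + 462) - 30914) = (18008 - 293561954)*(262 - 30914) = -293543946*(-30652) = 8997709032792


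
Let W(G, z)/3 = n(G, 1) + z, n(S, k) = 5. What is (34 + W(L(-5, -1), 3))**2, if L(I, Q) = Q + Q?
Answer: 3364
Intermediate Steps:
L(I, Q) = 2*Q
W(G, z) = 15 + 3*z (W(G, z) = 3*(5 + z) = 15 + 3*z)
(34 + W(L(-5, -1), 3))**2 = (34 + (15 + 3*3))**2 = (34 + (15 + 9))**2 = (34 + 24)**2 = 58**2 = 3364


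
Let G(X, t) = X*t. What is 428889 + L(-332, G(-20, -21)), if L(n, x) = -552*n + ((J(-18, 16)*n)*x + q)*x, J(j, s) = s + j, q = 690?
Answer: 118031553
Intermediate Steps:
J(j, s) = j + s
L(n, x) = -552*n + x*(690 - 2*n*x) (L(n, x) = -552*n + (((-18 + 16)*n)*x + 690)*x = -552*n + ((-2*n)*x + 690)*x = -552*n + (-2*n*x + 690)*x = -552*n + (690 - 2*n*x)*x = -552*n + x*(690 - 2*n*x))
428889 + L(-332, G(-20, -21)) = 428889 + (-552*(-332) + 690*(-20*(-21)) - 2*(-332)*(-20*(-21))²) = 428889 + (183264 + 690*420 - 2*(-332)*420²) = 428889 + (183264 + 289800 - 2*(-332)*176400) = 428889 + (183264 + 289800 + 117129600) = 428889 + 117602664 = 118031553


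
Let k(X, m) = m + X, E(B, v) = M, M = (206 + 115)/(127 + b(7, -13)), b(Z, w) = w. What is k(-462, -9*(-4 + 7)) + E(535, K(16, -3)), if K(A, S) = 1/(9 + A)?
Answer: -18475/38 ≈ -486.18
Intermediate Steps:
M = 107/38 (M = (206 + 115)/(127 - 13) = 321/114 = 321*(1/114) = 107/38 ≈ 2.8158)
E(B, v) = 107/38
k(X, m) = X + m
k(-462, -9*(-4 + 7)) + E(535, K(16, -3)) = (-462 - 9*(-4 + 7)) + 107/38 = (-462 - 9*3) + 107/38 = (-462 - 27) + 107/38 = -489 + 107/38 = -18475/38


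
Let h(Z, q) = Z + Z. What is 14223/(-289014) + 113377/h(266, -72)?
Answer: 496363237/2329628 ≈ 213.07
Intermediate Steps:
h(Z, q) = 2*Z
14223/(-289014) + 113377/h(266, -72) = 14223/(-289014) + 113377/((2*266)) = 14223*(-1/289014) + 113377/532 = -431/8758 + 113377*(1/532) = -431/8758 + 113377/532 = 496363237/2329628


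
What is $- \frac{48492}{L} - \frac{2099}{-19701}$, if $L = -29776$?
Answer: $\frac{254460179}{146654244} \approx 1.7351$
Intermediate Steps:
$- \frac{48492}{L} - \frac{2099}{-19701} = - \frac{48492}{-29776} - \frac{2099}{-19701} = \left(-48492\right) \left(- \frac{1}{29776}\right) - - \frac{2099}{19701} = \frac{12123}{7444} + \frac{2099}{19701} = \frac{254460179}{146654244}$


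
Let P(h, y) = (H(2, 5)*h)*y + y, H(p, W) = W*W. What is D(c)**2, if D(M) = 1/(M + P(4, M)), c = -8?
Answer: 1/665856 ≈ 1.5018e-6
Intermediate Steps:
H(p, W) = W**2
P(h, y) = y + 25*h*y (P(h, y) = (5**2*h)*y + y = (25*h)*y + y = 25*h*y + y = y + 25*h*y)
D(M) = 1/(102*M) (D(M) = 1/(M + M*(1 + 25*4)) = 1/(M + M*(1 + 100)) = 1/(M + M*101) = 1/(M + 101*M) = 1/(102*M))
D(c)**2 = ((1/102)/(-8))**2 = ((1/102)*(-1/8))**2 = (-1/816)**2 = 1/665856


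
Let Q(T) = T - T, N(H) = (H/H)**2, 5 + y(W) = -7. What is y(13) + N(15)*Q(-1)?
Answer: -12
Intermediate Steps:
y(W) = -12 (y(W) = -5 - 7 = -12)
N(H) = 1 (N(H) = 1**2 = 1)
Q(T) = 0
y(13) + N(15)*Q(-1) = -12 + 1*0 = -12 + 0 = -12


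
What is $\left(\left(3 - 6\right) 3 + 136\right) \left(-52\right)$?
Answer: $-6604$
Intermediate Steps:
$\left(\left(3 - 6\right) 3 + 136\right) \left(-52\right) = \left(\left(-3\right) 3 + 136\right) \left(-52\right) = \left(-9 + 136\right) \left(-52\right) = 127 \left(-52\right) = -6604$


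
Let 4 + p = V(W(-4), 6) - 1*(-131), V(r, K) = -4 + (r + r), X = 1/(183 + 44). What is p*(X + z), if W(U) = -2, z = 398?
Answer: 10751293/227 ≈ 47363.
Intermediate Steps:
X = 1/227 ≈ 0.0044053
V(r, K) = -4 + 2*r
p = 119 (p = -4 + ((-4 + 2*(-2)) - 1*(-131)) = -4 + ((-4 - 4) + 131) = -4 + (-8 + 131) = -4 + 123 = 119)
p*(X + z) = 119*(1/227 + 398) = 119*(90347/227) = 10751293/227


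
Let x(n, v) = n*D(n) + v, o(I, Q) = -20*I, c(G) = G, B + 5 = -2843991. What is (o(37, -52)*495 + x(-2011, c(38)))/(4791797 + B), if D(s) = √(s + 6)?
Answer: -366262/1947801 - 2011*I*√2005/1947801 ≈ -0.18804 - 0.04623*I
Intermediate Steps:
B = -2843996 (B = -5 - 2843991 = -2843996)
D(s) = √(6 + s)
x(n, v) = v + n*√(6 + n) (x(n, v) = n*√(6 + n) + v = v + n*√(6 + n))
(o(37, -52)*495 + x(-2011, c(38)))/(4791797 + B) = (-20*37*495 + (38 - 2011*√(6 - 2011)))/(4791797 - 2843996) = (-740*495 + (38 - 2011*I*√2005))/1947801 = (-366300 + (38 - 2011*I*√2005))*(1/1947801) = (-366262 - 2011*I*√2005)*(1/1947801) = -366262/1947801 - 2011*I*√2005/1947801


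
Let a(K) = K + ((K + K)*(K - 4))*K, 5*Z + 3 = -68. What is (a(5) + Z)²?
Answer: 41616/25 ≈ 1664.6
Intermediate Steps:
Z = -71/5 (Z = -⅗ + (⅕)*(-68) = -⅗ - 68/5 = -71/5 ≈ -14.200)
a(K) = K + 2*K²*(-4 + K) (a(K) = K + ((2*K)*(-4 + K))*K = K + (2*K*(-4 + K))*K = K + 2*K²*(-4 + K))
(a(5) + Z)² = (5*(1 - 8*5 + 2*5²) - 71/5)² = (5*(1 - 40 + 2*25) - 71/5)² = (5*(1 - 40 + 50) - 71/5)² = (5*11 - 71/5)² = (55 - 71/5)² = (204/5)² = 41616/25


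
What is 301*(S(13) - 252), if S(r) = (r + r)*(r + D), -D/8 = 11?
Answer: -662802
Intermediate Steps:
D = -88 (D = -8*11 = -88)
S(r) = 2*r*(-88 + r) (S(r) = (r + r)*(r - 88) = (2*r)*(-88 + r) = 2*r*(-88 + r))
301*(S(13) - 252) = 301*(2*13*(-88 + 13) - 252) = 301*(2*13*(-75) - 252) = 301*(-1950 - 252) = 301*(-2202) = -662802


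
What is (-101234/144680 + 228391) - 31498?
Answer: 14243189003/72340 ≈ 1.9689e+5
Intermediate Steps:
(-101234/144680 + 228391) - 31498 = (-101234*1/144680 + 228391) - 31498 = (-50617/72340 + 228391) - 31498 = 16521754323/72340 - 31498 = 14243189003/72340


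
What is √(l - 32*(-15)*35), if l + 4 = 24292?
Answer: 8*√642 ≈ 202.70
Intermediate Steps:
l = 24288 (l = -4 + 24292 = 24288)
√(l - 32*(-15)*35) = √(24288 - 32*(-15)*35) = √(24288 + 480*35) = √(24288 + 16800) = √41088 = 8*√642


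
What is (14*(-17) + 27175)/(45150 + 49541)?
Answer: 26937/94691 ≈ 0.28447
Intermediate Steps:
(14*(-17) + 27175)/(45150 + 49541) = (-238 + 27175)/94691 = 26937*(1/94691) = 26937/94691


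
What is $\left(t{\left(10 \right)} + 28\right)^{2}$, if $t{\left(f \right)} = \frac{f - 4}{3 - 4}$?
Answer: $484$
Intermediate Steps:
$t{\left(f \right)} = 4 - f$ ($t{\left(f \right)} = \frac{-4 + f}{-1} = \left(-4 + f\right) \left(-1\right) = 4 - f$)
$\left(t{\left(10 \right)} + 28\right)^{2} = \left(\left(4 - 10\right) + 28\right)^{2} = \left(-6 + 28\right)^{2} = 22^{2} = 484$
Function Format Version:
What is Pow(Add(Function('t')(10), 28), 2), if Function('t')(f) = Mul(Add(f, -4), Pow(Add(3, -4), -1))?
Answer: 484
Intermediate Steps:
Function('t')(f) = Add(4, Mul(-1, f)) (Function('t')(f) = Mul(Add(-4, f), Pow(-1, -1)) = Mul(Add(-4, f), -1) = Add(4, Mul(-1, f)))
Pow(Add(Function('t')(10), 28), 2) = Pow(Add(Add(4, Mul(-1, 10)), 28), 2) = Pow(Add(Add(4, -10), 28), 2) = Pow(Add(-6, 28), 2) = Pow(22, 2) = 484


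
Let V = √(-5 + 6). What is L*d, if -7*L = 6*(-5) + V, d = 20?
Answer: 580/7 ≈ 82.857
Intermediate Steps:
V = 1 (V = √1 = 1)
L = 29/7 (L = -(6*(-5) + 1)/7 = -(-30 + 1)/7 = -⅐*(-29) = 29/7 ≈ 4.1429)
L*d = (29/7)*20 = 580/7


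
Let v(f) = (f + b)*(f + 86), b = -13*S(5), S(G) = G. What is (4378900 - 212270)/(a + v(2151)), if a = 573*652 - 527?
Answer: 4166630/5039451 ≈ 0.82680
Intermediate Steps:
b = -65 (b = -13*5 = -65)
a = 373069 (a = 373596 - 527 = 373069)
v(f) = (-65 + f)*(86 + f) (v(f) = (f - 65)*(f + 86) = (-65 + f)*(86 + f))
(4378900 - 212270)/(a + v(2151)) = (4378900 - 212270)/(373069 + (-5590 + 2151**2 + 21*2151)) = 4166630/(373069 + (-5590 + 4626801 + 45171)) = 4166630/(373069 + 4666382) = 4166630/5039451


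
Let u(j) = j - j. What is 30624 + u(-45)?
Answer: 30624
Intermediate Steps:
u(j) = 0
30624 + u(-45) = 30624 + 0 = 30624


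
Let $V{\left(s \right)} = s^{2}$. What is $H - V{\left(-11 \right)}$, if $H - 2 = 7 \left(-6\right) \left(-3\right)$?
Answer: $7$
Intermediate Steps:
$H = 128$ ($H = 2 + 7 \left(-6\right) \left(-3\right) = 2 - -126 = 2 + 126 = 128$)
$H - V{\left(-11 \right)} = 128 - \left(-11\right)^{2} = 128 - 121 = 7$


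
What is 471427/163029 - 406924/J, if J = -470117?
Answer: 287966259755/76642704393 ≈ 3.7573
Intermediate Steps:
471427/163029 - 406924/J = 471427/163029 - 406924/(-470117) = 471427*(1/163029) - 406924*(-1/470117) = 471427/163029 + 406924/470117 = 287966259755/76642704393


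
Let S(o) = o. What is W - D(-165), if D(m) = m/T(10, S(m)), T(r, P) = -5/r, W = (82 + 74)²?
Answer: 24006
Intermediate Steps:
W = 24336 (W = 156² = 24336)
D(m) = -2*m (D(m) = m/((-5/10)) = m/((-5*⅒)) = m/(-½) = m*(-2) = -2*m)
W - D(-165) = 24336 - (-2)*(-165) = 24336 - 1*330 = 24336 - 330 = 24006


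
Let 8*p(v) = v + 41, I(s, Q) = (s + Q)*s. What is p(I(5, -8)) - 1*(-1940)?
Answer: 7773/4 ≈ 1943.3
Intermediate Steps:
I(s, Q) = s*(Q + s) (I(s, Q) = (Q + s)*s = s*(Q + s))
p(v) = 41/8 + v/8 (p(v) = (v + 41)/8 = (41 + v)/8 = 41/8 + v/8)
p(I(5, -8)) - 1*(-1940) = (41/8 + (5*(-8 + 5))/8) - 1*(-1940) = (41/8 + (5*(-3))/8) + 1940 = (41/8 + (⅛)*(-15)) + 1940 = (41/8 - 15/8) + 1940 = 13/4 + 1940 = 7773/4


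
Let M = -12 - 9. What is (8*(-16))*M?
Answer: 2688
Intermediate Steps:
M = -21
(8*(-16))*M = (8*(-16))*(-21) = -128*(-21) = 2688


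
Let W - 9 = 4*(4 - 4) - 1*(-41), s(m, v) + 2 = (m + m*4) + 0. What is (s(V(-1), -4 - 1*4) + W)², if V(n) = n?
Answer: 1849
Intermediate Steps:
s(m, v) = -2 + 5*m (s(m, v) = -2 + ((m + m*4) + 0) = -2 + ((m + 4*m) + 0) = -2 + (5*m + 0) = -2 + 5*m)
W = 50 (W = 9 + (4*(4 - 4) - 1*(-41)) = 9 + (4*0 + 41) = 9 + (0 + 41) = 9 + 41 = 50)
(s(V(-1), -4 - 1*4) + W)² = ((-2 + 5*(-1)) + 50)² = ((-2 - 5) + 50)² = (-7 + 50)² = 43² = 1849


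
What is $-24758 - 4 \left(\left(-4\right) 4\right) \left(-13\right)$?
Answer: $-25590$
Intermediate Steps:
$-24758 - 4 \left(\left(-4\right) 4\right) \left(-13\right) = -24758 - 4 \left(-16\right) \left(-13\right) = -24758 - \left(-64\right) \left(-13\right) = -24758 - 832 = -25590$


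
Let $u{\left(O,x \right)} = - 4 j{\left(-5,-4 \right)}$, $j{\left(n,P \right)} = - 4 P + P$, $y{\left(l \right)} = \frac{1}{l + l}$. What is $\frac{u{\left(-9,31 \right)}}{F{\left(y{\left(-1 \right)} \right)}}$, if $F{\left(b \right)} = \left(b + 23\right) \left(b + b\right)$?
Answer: $\frac{32}{15} \approx 2.1333$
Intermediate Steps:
$y{\left(l \right)} = \frac{1}{2 l}$
$j{\left(n,P \right)} = - 3 P$
$F{\left(b \right)} = 2 b \left(23 + b\right)$ ($F{\left(b \right)} = \left(23 + b\right) 2 b = 2 b \left(23 + b\right)$)
$u{\left(O,x \right)} = -48$ ($u{\left(O,x \right)} = - 4 \left(\left(-3\right) \left(-4\right)\right) = \left(-4\right) 12 = -48$)
$\frac{u{\left(-9,31 \right)}}{F{\left(y{\left(-1 \right)} \right)}} = - \frac{48}{2 \frac{1}{2 \left(-1\right)} \left(23 + \frac{1}{2 \left(-1\right)}\right)} = - \frac{48}{2 \cdot \frac{1}{2} \left(-1\right) \left(23 + \frac{1}{2} \left(-1\right)\right)} = - \frac{48}{2 \left(- \frac{1}{2}\right) \left(23 - \frac{1}{2}\right)} = - \frac{48}{2 \left(- \frac{1}{2}\right) \frac{45}{2}} = - \frac{48}{- \frac{45}{2}} = \left(-48\right) \left(- \frac{2}{45}\right) = \frac{32}{15}$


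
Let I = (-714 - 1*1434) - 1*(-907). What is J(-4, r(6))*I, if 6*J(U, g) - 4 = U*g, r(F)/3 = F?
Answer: 42194/3 ≈ 14065.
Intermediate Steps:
r(F) = 3*F
J(U, g) = ⅔ + U*g/6 (J(U, g) = ⅔ + (U*g)/6 = ⅔ + U*g/6)
I = -1241 (I = (-714 - 1434) + 907 = -2148 + 907 = -1241)
J(-4, r(6))*I = (⅔ + (⅙)*(-4)*(3*6))*(-1241) = (⅔ + (⅙)*(-4)*18)*(-1241) = (⅔ - 12)*(-1241) = -34/3*(-1241) = 42194/3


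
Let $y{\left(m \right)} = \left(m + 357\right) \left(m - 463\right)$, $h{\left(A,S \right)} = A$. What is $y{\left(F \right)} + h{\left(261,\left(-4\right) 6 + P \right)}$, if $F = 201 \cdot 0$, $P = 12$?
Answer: $-165030$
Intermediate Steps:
$F = 0$
$y{\left(m \right)} = \left(-463 + m\right) \left(357 + m\right)$ ($y{\left(m \right)} = \left(357 + m\right) \left(-463 + m\right) = \left(-463 + m\right) \left(357 + m\right)$)
$y{\left(F \right)} + h{\left(261,\left(-4\right) 6 + P \right)} = \left(-165291 + 0^{2} - 0\right) + 261 = \left(-165291 + 0 + 0\right) + 261 = -165291 + 261 = -165030$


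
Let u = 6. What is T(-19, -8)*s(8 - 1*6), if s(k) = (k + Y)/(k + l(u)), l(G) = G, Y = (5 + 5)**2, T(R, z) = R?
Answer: -969/4 ≈ -242.25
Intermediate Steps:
Y = 100 (Y = 10**2 = 100)
s(k) = (100 + k)/(6 + k) (s(k) = (k + 100)/(k + 6) = (100 + k)/(6 + k))
T(-19, -8)*s(8 - 1*6) = -19*(100 + (8 - 1*6))/(6 + (8 - 1*6)) = -19*(100 + (8 - 6))/(6 + (8 - 6)) = -19*(100 + 2)/(6 + 2) = -19*102/8 = -19*51/4 = -969/4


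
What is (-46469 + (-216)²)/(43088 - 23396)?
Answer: 187/19692 ≈ 0.0094962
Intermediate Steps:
(-46469 + (-216)²)/(43088 - 23396) = (-46469 + 46656)/19692 = 187*(1/19692) = 187/19692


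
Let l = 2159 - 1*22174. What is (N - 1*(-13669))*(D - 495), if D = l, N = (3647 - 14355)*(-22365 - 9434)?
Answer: -6984011074110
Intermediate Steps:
N = 340503692 (N = -10708*(-31799) = 340503692)
l = -20015 (l = 2159 - 22174 = -20015)
D = -20015
(N - 1*(-13669))*(D - 495) = (340503692 - 1*(-13669))*(-20015 - 495) = (340503692 + 13669)*(-20510) = 340517361*(-20510) = -6984011074110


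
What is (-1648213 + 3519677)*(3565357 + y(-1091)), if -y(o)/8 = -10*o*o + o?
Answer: 184894214721160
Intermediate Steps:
y(o) = -8*o + 80*o² (y(o) = -8*(-10*o*o + o) = -8*(-10*o² + o) = -8*(o - 10*o²) = -8*o + 80*o²)
(-1648213 + 3519677)*(3565357 + y(-1091)) = (-1648213 + 3519677)*(3565357 + 8*(-1091)*(-1 + 10*(-1091))) = 1871464*(3565357 + 8*(-1091)*(-1 - 10910)) = 1871464*(3565357 + 8*(-1091)*(-10911)) = 1871464*(3565357 + 95231208) = 1871464*98796565 = 184894214721160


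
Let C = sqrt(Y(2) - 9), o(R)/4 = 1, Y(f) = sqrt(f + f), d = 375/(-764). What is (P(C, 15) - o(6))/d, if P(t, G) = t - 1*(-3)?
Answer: 764/375 - 764*I*sqrt(7)/375 ≈ 2.0373 - 5.3903*I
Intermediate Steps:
d = -375/764 (d = 375*(-1/764) = -375/764 ≈ -0.49084)
Y(f) = sqrt(2)*sqrt(f) (Y(f) = sqrt(2*f) = sqrt(2)*sqrt(f))
o(R) = 4 (o(R) = 4*1 = 4)
C = I*sqrt(7) (C = sqrt(sqrt(2)*sqrt(2) - 9) = sqrt(2 - 9) = sqrt(-7) = I*sqrt(7) ≈ 2.6458*I)
P(t, G) = 3 + t (P(t, G) = t + 3 = 3 + t)
(P(C, 15) - o(6))/d = ((3 + I*sqrt(7)) - 1*4)/(-375/764) = ((3 + I*sqrt(7)) - 4)*(-764/375) = (-1 + I*sqrt(7))*(-764/375) = 764/375 - 764*I*sqrt(7)/375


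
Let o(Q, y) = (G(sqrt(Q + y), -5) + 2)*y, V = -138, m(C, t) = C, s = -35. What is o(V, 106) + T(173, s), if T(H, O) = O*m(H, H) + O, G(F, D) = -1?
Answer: -5984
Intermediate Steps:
o(Q, y) = y (o(Q, y) = (-1 + 2)*y = 1*y = y)
T(H, O) = O + H*O (T(H, O) = O*H + O = H*O + O = O + H*O)
o(V, 106) + T(173, s) = 106 - 35*(1 + 173) = 106 - 35*174 = 106 - 6090 = -5984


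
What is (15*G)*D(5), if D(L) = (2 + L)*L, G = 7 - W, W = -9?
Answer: 8400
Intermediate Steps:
G = 16 (G = 7 - 1*(-9) = 7 + 9 = 16)
D(L) = L*(2 + L)
(15*G)*D(5) = (15*16)*(5*(2 + 5)) = 240*(5*7) = 240*35 = 8400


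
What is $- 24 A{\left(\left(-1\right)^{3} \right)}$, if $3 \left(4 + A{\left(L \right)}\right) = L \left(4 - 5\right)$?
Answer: $88$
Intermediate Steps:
$A{\left(L \right)} = -4 - \frac{L}{3}$ ($A{\left(L \right)} = -4 + \frac{L \left(4 - 5\right)}{3} = -4 + \frac{L \left(-1\right)}{3} = -4 + \frac{\left(-1\right) L}{3} = -4 - \frac{L}{3}$)
$- 24 A{\left(\left(-1\right)^{3} \right)} = - 24 \left(-4 - \frac{\left(-1\right)^{3}}{3}\right) = - 24 \left(-4 - - \frac{1}{3}\right) = - 24 \left(-4 + \frac{1}{3}\right) = \left(-24\right) \left(- \frac{11}{3}\right) = 88$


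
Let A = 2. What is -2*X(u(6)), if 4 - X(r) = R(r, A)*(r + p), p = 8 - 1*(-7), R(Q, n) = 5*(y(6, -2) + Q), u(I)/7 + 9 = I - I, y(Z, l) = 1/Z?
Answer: 30152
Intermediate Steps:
y(Z, l) = 1/Z
u(I) = -63 (u(I) = -63 + 7*(I - I) = -63 + 7*0 = -63 + 0 = -63)
R(Q, n) = ⅚ + 5*Q (R(Q, n) = 5*(1/6 + Q) = 5*(⅙ + Q) = ⅚ + 5*Q)
p = 15 (p = 8 + 7 = 15)
X(r) = 4 - (15 + r)*(⅚ + 5*r) (X(r) = 4 - (⅚ + 5*r)*(r + 15) = 4 - (⅚ + 5*r)*(15 + r) = 4 - (15 + r)*(⅚ + 5*r))
-2*X(u(6)) = -2*(-17/2 - 5*(-63)² - 455/6*(-63)) = -2*(-17/2 - 5*3969 + 9555/2) = -2*(-17/2 - 19845 + 9555/2) = -2*(-15076) = 30152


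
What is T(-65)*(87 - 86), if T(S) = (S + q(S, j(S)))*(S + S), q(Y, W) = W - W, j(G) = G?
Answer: 8450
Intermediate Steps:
q(Y, W) = 0
T(S) = 2*S² (T(S) = (S + 0)*(S + S) = S*(2*S) = 2*S²)
T(-65)*(87 - 86) = (2*(-65)²)*(87 - 86) = (2*4225)*1 = 8450*1 = 8450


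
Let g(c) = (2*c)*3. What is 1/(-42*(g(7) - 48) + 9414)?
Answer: 1/9666 ≈ 0.00010346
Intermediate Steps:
g(c) = 6*c
1/(-42*(g(7) - 48) + 9414) = 1/(-42*(6*7 - 48) + 9414) = 1/(-42*(42 - 48) + 9414) = 1/(-42*(-6) + 9414) = 1/(252 + 9414) = 1/9666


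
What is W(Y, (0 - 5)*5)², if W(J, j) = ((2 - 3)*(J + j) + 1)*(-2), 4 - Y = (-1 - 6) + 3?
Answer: 1296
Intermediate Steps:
Y = 8 (Y = 4 - ((-1 - 6) + 3) = 4 - (-7 + 3) = 4 - 1*(-4) = 4 + 4 = 8)
W(J, j) = -2 + 2*J + 2*j (W(J, j) = (-(J + j) + 1)*(-2) = ((-J - j) + 1)*(-2) = (1 - J - j)*(-2) = -2 + 2*J + 2*j)
W(Y, (0 - 5)*5)² = (-2 + 2*8 + 2*((0 - 5)*5))² = (-2 + 16 + 2*(-5*5))² = (-2 + 16 + 2*(-25))² = (-2 + 16 - 50)² = (-36)² = 1296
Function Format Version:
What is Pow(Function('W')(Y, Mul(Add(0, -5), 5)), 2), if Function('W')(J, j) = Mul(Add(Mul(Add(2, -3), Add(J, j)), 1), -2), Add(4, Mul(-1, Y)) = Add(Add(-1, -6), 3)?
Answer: 1296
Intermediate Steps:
Y = 8 (Y = Add(4, Mul(-1, Add(Add(-1, -6), 3))) = Add(4, Mul(-1, Add(-7, 3))) = Add(4, Mul(-1, -4)) = Add(4, 4) = 8)
Function('W')(J, j) = Add(-2, Mul(2, J), Mul(2, j)) (Function('W')(J, j) = Mul(Add(Mul(-1, Add(J, j)), 1), -2) = Mul(Add(Add(Mul(-1, J), Mul(-1, j)), 1), -2) = Mul(Add(1, Mul(-1, J), Mul(-1, j)), -2) = Add(-2, Mul(2, J), Mul(2, j)))
Pow(Function('W')(Y, Mul(Add(0, -5), 5)), 2) = Pow(Add(-2, Mul(2, 8), Mul(2, Mul(Add(0, -5), 5))), 2) = Pow(Add(-2, 16, Mul(2, Mul(-5, 5))), 2) = Pow(Add(-2, 16, Mul(2, -25)), 2) = Pow(Add(-2, 16, -50), 2) = Pow(-36, 2) = 1296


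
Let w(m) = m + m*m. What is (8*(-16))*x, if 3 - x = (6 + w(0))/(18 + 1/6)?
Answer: -37248/109 ≈ -341.72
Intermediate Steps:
w(m) = m + m**2
x = 291/109 (x = 3 - (6 + 0*(1 + 0))/(18 + 1/6) = 3 - (6 + 0*1)/(18 + 1*(1/6)) = 3 - (6 + 0)/(18 + 1/6) = 3 - 6/109/6 = 3 - 6*6/109 = 3 - 1*36/109 = 3 - 36/109 = 291/109 ≈ 2.6697)
(8*(-16))*x = (8*(-16))*(291/109) = -128*291/109 = -37248/109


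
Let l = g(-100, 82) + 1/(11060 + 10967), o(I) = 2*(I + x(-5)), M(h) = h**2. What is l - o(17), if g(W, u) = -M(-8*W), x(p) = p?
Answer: -14097808647/22027 ≈ -6.4002e+5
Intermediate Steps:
g(W, u) = -64*W**2 (g(W, u) = -(-8*W)**2 = -64*W**2)
o(I) = -10 + 2*I (o(I) = 2*(I - 5) = 2*(-5 + I) = -10 + 2*I)
l = -14097279999/22027 (l = -64*(-100)**2 + 1/(11060 + 10967) = -64*10000 + 1/22027 = -640000 + 1/22027 = -14097279999/22027 ≈ -6.4000e+5)
l - o(17) = -14097279999/22027 - (-10 + 2*17) = -14097279999/22027 - (-10 + 34) = -14097279999/22027 - 1*24 = -14097279999/22027 - 24 = -14097808647/22027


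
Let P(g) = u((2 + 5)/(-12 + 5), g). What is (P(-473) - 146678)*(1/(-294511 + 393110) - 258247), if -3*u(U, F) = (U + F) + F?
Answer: 3726808864958608/98599 ≈ 3.7798e+10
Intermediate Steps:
u(U, F) = -2*F/3 - U/3 (u(U, F) = -((U + F) + F)/3 = -((F + U) + F)/3 = -(U + 2*F)/3 = -2*F/3 - U/3)
P(g) = 1/3 - 2*g/3 (P(g) = -2*g/3 - (2 + 5)/(3*(-12 + 5)) = -2*g/3 - 7/(3*(-7)) = -2*g/3 - 7*(-1)/(3*7) = -2*g/3 - 1/3*(-1) = -2*g/3 + 1/3 = 1/3 - 2*g/3)
(P(-473) - 146678)*(1/(-294511 + 393110) - 258247) = ((1/3 - 2/3*(-473)) - 146678)*(1/(-294511 + 393110) - 258247) = ((1/3 + 946/3) - 146678)*(1/98599 - 258247) = (947/3 - 146678)*(1/98599 - 258247) = -439087/3*(-25462895952/98599) = 3726808864958608/98599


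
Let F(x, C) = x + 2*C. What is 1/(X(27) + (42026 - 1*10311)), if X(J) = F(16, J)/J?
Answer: 27/856375 ≈ 3.1528e-5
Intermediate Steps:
X(J) = (16 + 2*J)/J
1/(X(27) + (42026 - 1*10311)) = 1/((2 + 16/27) + (42026 - 1*10311)) = 1/((2 + 16*(1/27)) + (42026 - 10311)) = 1/((2 + 16/27) + 31715) = 1/(70/27 + 31715) = 1/(856375/27) = 27/856375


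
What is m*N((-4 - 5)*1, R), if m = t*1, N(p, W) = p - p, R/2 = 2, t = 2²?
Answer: 0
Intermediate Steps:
t = 4
R = 4 (R = 2*2 = 4)
N(p, W) = 0
m = 4 (m = 4*1 = 4)
m*N((-4 - 5)*1, R) = 4*0 = 0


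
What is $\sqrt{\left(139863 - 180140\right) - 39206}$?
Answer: $i \sqrt{79483} \approx 281.93 i$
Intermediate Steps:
$\sqrt{\left(139863 - 180140\right) - 39206} = \sqrt{-40277 - 39206} = \sqrt{-79483} = i \sqrt{79483}$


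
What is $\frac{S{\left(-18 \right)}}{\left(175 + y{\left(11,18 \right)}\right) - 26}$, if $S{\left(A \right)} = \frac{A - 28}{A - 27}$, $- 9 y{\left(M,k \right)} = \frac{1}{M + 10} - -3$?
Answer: $\frac{966}{140485} \approx 0.0068762$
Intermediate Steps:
$y{\left(M,k \right)} = - \frac{1}{3} - \frac{1}{9 \left(10 + M\right)}$ ($y{\left(M,k \right)} = - \frac{\frac{1}{M + 10} - -3}{9} = - \frac{\frac{1}{10 + M} + 3}{9} = - \frac{3 + \frac{1}{10 + M}}{9} = - \frac{1}{3} - \frac{1}{9 \left(10 + M\right)}$)
$S{\left(A \right)} = \frac{-28 + A}{-27 + A}$
$\frac{S{\left(-18 \right)}}{\left(175 + y{\left(11,18 \right)}\right) - 26} = \frac{\frac{1}{-27 - 18} \left(-28 - 18\right)}{\left(175 + \frac{-31 - 33}{9 \left(10 + 11\right)}\right) - 26} = \frac{\frac{1}{-45} \left(-46\right)}{\left(175 + \frac{-31 - 33}{9 \cdot 21}\right) - 26} = \frac{\left(- \frac{1}{45}\right) \left(-46\right)}{\left(175 + \frac{1}{9} \cdot \frac{1}{21} \left(-64\right)\right) - 26} = \frac{46}{45 \left(\left(175 - \frac{64}{189}\right) - 26\right)} = \frac{46}{45 \left(\frac{33011}{189} - 26\right)} = \frac{46}{45 \cdot \frac{28097}{189}} = \frac{46}{45} \cdot \frac{189}{28097} = \frac{966}{140485}$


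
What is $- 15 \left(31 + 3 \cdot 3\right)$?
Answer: $-600$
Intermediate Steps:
$- 15 \left(31 + 3 \cdot 3\right) = - 15 \left(31 + 9\right) = \left(-15\right) 40 = -600$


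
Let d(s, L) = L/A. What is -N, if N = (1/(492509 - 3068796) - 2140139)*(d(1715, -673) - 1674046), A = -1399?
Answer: -12912823073914590497814/3604225513 ≈ -3.5827e+12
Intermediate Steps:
d(s, L) = -L/1399 (d(s, L) = L/(-1399) = L*(-1/1399) = -L/1399)
N = 12912823073914590497814/3604225513 (N = (1/(492509 - 3068796) - 2140139)*(-1/1399*(-673) - 1674046) = (1/(-2576287) - 2140139)*(673/1399 - 1674046) = (-1/2576287 - 2140139)*(-2341989681/1399) = -5513612283894/2576287*(-2341989681/1399) = 12912823073914590497814/3604225513 ≈ 3.5827e+12)
-N = -1*12912823073914590497814/3604225513 = -12912823073914590497814/3604225513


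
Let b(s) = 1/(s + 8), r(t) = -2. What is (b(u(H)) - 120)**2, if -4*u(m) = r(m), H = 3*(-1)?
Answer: 4153444/289 ≈ 14372.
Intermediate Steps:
H = -3
u(m) = 1/2 (u(m) = -1/4*(-2) = 1/2)
b(s) = 1/(8 + s)
(b(u(H)) - 120)**2 = (1/(8 + 1/2) - 120)**2 = (1/(17/2) - 120)**2 = (2/17 - 120)**2 = (-2038/17)**2 = 4153444/289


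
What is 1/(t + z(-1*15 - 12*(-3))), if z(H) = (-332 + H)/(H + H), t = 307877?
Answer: 42/12930523 ≈ 3.2481e-6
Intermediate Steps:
z(H) = (-332 + H)/(2*H) (z(H) = (-332 + H)/((2*H)) = (-332 + H)*(1/(2*H)) = (-332 + H)/(2*H))
1/(t + z(-1*15 - 12*(-3))) = 1/(307877 + (-332 + (-1*15 - 12*(-3)))/(2*(-1*15 - 12*(-3)))) = 1/(307877 + (-332 + (-15 + 36))/(2*(-15 + 36))) = 1/(307877 + (½)*(-332 + 21)/21) = 1/(307877 + (½)*(1/21)*(-311)) = 1/(307877 - 311/42) = 1/(12930523/42) = 42/12930523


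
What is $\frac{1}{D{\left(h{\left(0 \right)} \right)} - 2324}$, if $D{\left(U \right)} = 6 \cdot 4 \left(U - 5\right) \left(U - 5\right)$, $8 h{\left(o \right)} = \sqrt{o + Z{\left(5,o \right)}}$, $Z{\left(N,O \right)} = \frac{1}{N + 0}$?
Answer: $- \frac{2758280}{4754779849} + \frac{9600 \sqrt{5}}{4754779849} \approx -0.00057559$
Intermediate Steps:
$Z{\left(N,O \right)} = \frac{1}{N}$
$h{\left(o \right)} = \frac{\sqrt{\frac{1}{5} + o}}{8}$ ($h{\left(o \right)} = \frac{\sqrt{o + \frac{1}{5}}}{8} = \frac{\sqrt{\frac{1}{5} + o}}{8}$)
$D{\left(U \right)} = 24 \left(-5 + U\right)^{2}$ ($D{\left(U \right)} = 24 \left(-5 + U\right) \left(-5 + U\right) = 24 \left(-5 + U\right)^{2}$)
$\frac{1}{D{\left(h{\left(0 \right)} \right)} - 2324} = \frac{1}{24 \left(-5 + \frac{\sqrt{5 + 25 \cdot 0}}{40}\right)^{2} - 2324} = \frac{1}{24 \left(-5 + \frac{\sqrt{5 + 0}}{40}\right)^{2} - 2324} = \frac{1}{24 \left(-5 + \frac{\sqrt{5}}{40}\right)^{2} - 2324} = \frac{1}{-2324 + 24 \left(-5 + \frac{\sqrt{5}}{40}\right)^{2}}$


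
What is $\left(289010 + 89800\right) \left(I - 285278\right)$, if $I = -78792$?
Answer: $-137913356700$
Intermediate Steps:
$\left(289010 + 89800\right) \left(I - 285278\right) = \left(289010 + 89800\right) \left(-78792 - 285278\right) = 378810 \left(-364070\right) = -137913356700$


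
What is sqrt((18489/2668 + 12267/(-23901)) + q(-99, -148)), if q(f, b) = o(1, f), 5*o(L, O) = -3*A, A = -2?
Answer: 3*sqrt(2389812420499055)/53139890 ≈ 2.7598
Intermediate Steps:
o(L, O) = 6/5 (o(L, O) = (-3*(-2))/5 = (1/5)*6 = 6/5)
q(f, b) = 6/5
sqrt((18489/2668 + 12267/(-23901)) + q(-99, -148)) = sqrt((18489/2668 + 12267/(-23901)) + 6/5) = sqrt((18489*(1/2668) + 12267*(-1/23901)) + 6/5) = sqrt((18489/2668 - 4089/7967) + 6/5) = sqrt(136392411/21255956 + 6/5) = sqrt(809497791/106279780) = 3*sqrt(2389812420499055)/53139890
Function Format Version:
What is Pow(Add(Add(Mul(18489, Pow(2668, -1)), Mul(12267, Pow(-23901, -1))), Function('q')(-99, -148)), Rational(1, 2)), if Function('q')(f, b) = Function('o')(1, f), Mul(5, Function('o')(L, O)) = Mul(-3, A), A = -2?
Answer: Mul(Rational(3, 53139890), Pow(2389812420499055, Rational(1, 2))) ≈ 2.7598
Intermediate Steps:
Function('o')(L, O) = Rational(6, 5) (Function('o')(L, O) = Mul(Rational(1, 5), Mul(-3, -2)) = Mul(Rational(1, 5), 6) = Rational(6, 5))
Function('q')(f, b) = Rational(6, 5)
Pow(Add(Add(Mul(18489, Pow(2668, -1)), Mul(12267, Pow(-23901, -1))), Function('q')(-99, -148)), Rational(1, 2)) = Pow(Add(Add(Mul(18489, Pow(2668, -1)), Mul(12267, Pow(-23901, -1))), Rational(6, 5)), Rational(1, 2)) = Pow(Add(Add(Mul(18489, Rational(1, 2668)), Mul(12267, Rational(-1, 23901))), Rational(6, 5)), Rational(1, 2)) = Pow(Add(Add(Rational(18489, 2668), Rational(-4089, 7967)), Rational(6, 5)), Rational(1, 2)) = Pow(Add(Rational(136392411, 21255956), Rational(6, 5)), Rational(1, 2)) = Pow(Rational(809497791, 106279780), Rational(1, 2)) = Mul(Rational(3, 53139890), Pow(2389812420499055, Rational(1, 2)))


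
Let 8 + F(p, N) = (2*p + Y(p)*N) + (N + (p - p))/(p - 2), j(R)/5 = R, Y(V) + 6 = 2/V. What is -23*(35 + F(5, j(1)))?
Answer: -736/3 ≈ -245.33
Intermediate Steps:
Y(V) = -6 + 2/V
j(R) = 5*R
F(p, N) = -8 + 2*p + N/(-2 + p) + N*(-6 + 2/p) (F(p, N) = -8 + ((2*p + (-6 + 2/p)*N) + (N + (p - p))/(p - 2)) = -8 + ((2*p + N*(-6 + 2/p)) + (N + 0)/(-2 + p)) = -8 + ((2*p + N*(-6 + 2/p)) + N/(-2 + p)) = -8 + (2*p + N/(-2 + p) + N*(-6 + 2/p)) = -8 + 2*p + N/(-2 + p) + N*(-6 + 2/p))
-23*(35 + F(5, j(1))) = -23*(35 + (-12*5² - 20 + 2*5³ + 16*5 - 6*5*1*5² + 15*(5*1)*5)/(5*(-2 + 5))) = -23*(35 + (⅕)*(-12*25 - 4*5 + 2*125 + 80 - 6*5*25 + 15*5*5)/3) = -23*(35 + (⅕)*(⅓)*(-300 - 20 + 250 + 80 - 750 + 375)) = -23*(35 + (⅕)*(⅓)*(-365)) = -23*(35 - 73/3) = -23*32/3 = -736/3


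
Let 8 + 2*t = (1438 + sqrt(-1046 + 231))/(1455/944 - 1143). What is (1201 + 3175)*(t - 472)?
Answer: -2247453858848/1077537 - 2065472*I*sqrt(815)/1077537 ≈ -2.0857e+6 - 54.722*I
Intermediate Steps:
t = -4988884/1077537 - 472*I*sqrt(815)/1077537 (t = -4 + ((1438 + sqrt(-1046 + 231))/(1455/944 - 1143))/2 = -4 + ((1438 + sqrt(-815))/(1455*(1/944) - 1143))/2 = -4 + ((1438 + I*sqrt(815))/(1455/944 - 1143))/2 = -4 + ((1438 + I*sqrt(815))/(-1077537/944))/2 = -4 + ((1438 + I*sqrt(815))*(-944/1077537))/2 = -4 + (-1357472/1077537 - 944*I*sqrt(815)/1077537)/2 = -4 + (-678736/1077537 - 472*I*sqrt(815)/1077537) = -4988884/1077537 - 472*I*sqrt(815)/1077537 ≈ -4.6299 - 0.012505*I)
(1201 + 3175)*(t - 472) = (1201 + 3175)*((-4988884/1077537 - 472*I*sqrt(815)/1077537) - 472) = 4376*(-513586348/1077537 - 472*I*sqrt(815)/1077537) = -2247453858848/1077537 - 2065472*I*sqrt(815)/1077537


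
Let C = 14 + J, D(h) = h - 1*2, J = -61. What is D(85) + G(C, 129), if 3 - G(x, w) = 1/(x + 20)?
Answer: 2323/27 ≈ 86.037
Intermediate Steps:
D(h) = -2 + h (D(h) = h - 2 = -2 + h)
C = -47 (C = 14 - 61 = -47)
G(x, w) = 3 - 1/(20 + x) (G(x, w) = 3 - 1/(x + 20) = 3 - 1/(20 + x))
D(85) + G(C, 129) = (-2 + 85) + (59 + 3*(-47))/(20 - 47) = 83 + (59 - 141)/(-27) = 83 - 1/27*(-82) = 83 + 82/27 = 2323/27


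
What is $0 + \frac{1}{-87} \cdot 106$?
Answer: $- \frac{106}{87} \approx -1.2184$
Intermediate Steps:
$0 + \frac{1}{-87} \cdot 106 = 0 - \frac{106}{87} = - \frac{106}{87}$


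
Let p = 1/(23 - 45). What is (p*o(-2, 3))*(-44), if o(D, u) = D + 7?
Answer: 10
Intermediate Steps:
o(D, u) = 7 + D
p = -1/22 (p = 1/(-22) = -1/22 ≈ -0.045455)
(p*o(-2, 3))*(-44) = -(7 - 2)/22*(-44) = -1/22*5*(-44) = -5/22*(-44) = 10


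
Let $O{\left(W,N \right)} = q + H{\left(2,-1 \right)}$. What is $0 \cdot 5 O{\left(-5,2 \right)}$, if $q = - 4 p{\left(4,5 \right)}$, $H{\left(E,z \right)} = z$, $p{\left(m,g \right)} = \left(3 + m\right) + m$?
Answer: $0$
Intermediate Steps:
$p{\left(m,g \right)} = 3 + 2 m$
$q = -44$ ($q = - 4 \left(3 + 2 \cdot 4\right) = - 4 \left(3 + 8\right) = \left(-4\right) 11 = -44$)
$O{\left(W,N \right)} = -45$ ($O{\left(W,N \right)} = -44 - 1 = -45$)
$0 \cdot 5 O{\left(-5,2 \right)} = 0 \cdot 5 \left(-45\right) = 0 \left(-45\right) = 0$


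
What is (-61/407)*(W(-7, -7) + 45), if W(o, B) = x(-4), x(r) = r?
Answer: -2501/407 ≈ -6.1450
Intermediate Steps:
W(o, B) = -4
(-61/407)*(W(-7, -7) + 45) = (-61/407)*(-4 + 45) = -61*1/407*41 = -61/407*41 = -2501/407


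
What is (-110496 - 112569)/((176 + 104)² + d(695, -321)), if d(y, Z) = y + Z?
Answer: -74355/26258 ≈ -2.8317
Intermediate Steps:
d(y, Z) = Z + y
(-110496 - 112569)/((176 + 104)² + d(695, -321)) = (-110496 - 112569)/((176 + 104)² + (-321 + 695)) = -223065/(280² + 374) = -223065/(78400 + 374) = -223065/78774 = -223065*1/78774 = -74355/26258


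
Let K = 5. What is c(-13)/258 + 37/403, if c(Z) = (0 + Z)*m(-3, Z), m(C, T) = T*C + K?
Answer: -110485/51987 ≈ -2.1252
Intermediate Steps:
m(C, T) = 5 + C*T (m(C, T) = T*C + 5 = C*T + 5 = 5 + C*T)
c(Z) = Z*(5 - 3*Z) (c(Z) = (0 + Z)*(5 - 3*Z) = Z*(5 - 3*Z))
c(-13)/258 + 37/403 = -13*(5 - 3*(-13))/258 + 37/403 = -13*(5 + 39)*(1/258) + 37*(1/403) = -13*44*(1/258) + 37/403 = -572*1/258 + 37/403 = -286/129 + 37/403 = -110485/51987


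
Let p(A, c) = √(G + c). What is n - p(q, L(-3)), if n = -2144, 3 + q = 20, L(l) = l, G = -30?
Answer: -2144 - I*√33 ≈ -2144.0 - 5.7446*I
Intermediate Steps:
q = 17 (q = -3 + 20 = 17)
p(A, c) = √(-30 + c)
n - p(q, L(-3)) = -2144 - √(-30 - 3) = -2144 - √(-33) = -2144 - I*√33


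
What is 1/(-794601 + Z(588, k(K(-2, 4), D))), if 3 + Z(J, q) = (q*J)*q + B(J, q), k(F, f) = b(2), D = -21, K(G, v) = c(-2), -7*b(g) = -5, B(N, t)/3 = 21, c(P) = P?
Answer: -1/794241 ≈ -1.2591e-6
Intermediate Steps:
B(N, t) = 63 (B(N, t) = 3*21 = 63)
b(g) = 5/7 (b(g) = -1/7*(-5) = 5/7)
K(G, v) = -2
k(F, f) = 5/7
Z(J, q) = 60 + J*q**2 (Z(J, q) = -3 + ((q*J)*q + 63) = -3 + ((J*q)*q + 63) = -3 + (J*q**2 + 63) = -3 + (63 + J*q**2) = 60 + J*q**2)
1/(-794601 + Z(588, k(K(-2, 4), D))) = 1/(-794601 + (60 + 588*(5/7)**2)) = 1/(-794601 + (60 + 588*(25/49))) = 1/(-794601 + (60 + 300)) = 1/(-794601 + 360) = 1/(-794241) = -1/794241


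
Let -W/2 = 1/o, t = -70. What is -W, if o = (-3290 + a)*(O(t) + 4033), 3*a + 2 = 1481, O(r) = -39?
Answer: -1/5585609 ≈ -1.7903e-7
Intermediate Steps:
a = 493 (a = -⅔ + (⅓)*1481 = -⅔ + 1481/3 = 493)
o = -11171218 (o = (-3290 + 493)*(-39 + 4033) = -2797*3994 = -11171218)
W = 1/5585609 (W = -2/(-11171218) = -2*(-1/11171218) = 1/5585609 ≈ 1.7903e-7)
-W = -1*1/5585609 = -1/5585609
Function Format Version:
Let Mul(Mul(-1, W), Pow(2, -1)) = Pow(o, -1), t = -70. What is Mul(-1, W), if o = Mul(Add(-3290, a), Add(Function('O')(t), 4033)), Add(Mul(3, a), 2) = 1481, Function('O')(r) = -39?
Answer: Rational(-1, 5585609) ≈ -1.7903e-7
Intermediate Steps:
a = 493 (a = Add(Rational(-2, 3), Mul(Rational(1, 3), 1481)) = Add(Rational(-2, 3), Rational(1481, 3)) = 493)
o = -11171218 (o = Mul(Add(-3290, 493), Add(-39, 4033)) = Mul(-2797, 3994) = -11171218)
W = Rational(1, 5585609) (W = Mul(-2, Pow(-11171218, -1)) = Mul(-2, Rational(-1, 11171218)) = Rational(1, 5585609) ≈ 1.7903e-7)
Mul(-1, W) = Mul(-1, Rational(1, 5585609)) = Rational(-1, 5585609)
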